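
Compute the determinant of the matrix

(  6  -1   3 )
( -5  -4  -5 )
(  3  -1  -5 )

The determinant is 181.

Expand along column 1:
  + 6 · |-4 -5; -1 -5| = 6·(20 − 5) = 90
  − (-5) · |-1 3; -1 -5| = −(-5)·(5 − (-3)) = 40
  + 3 · |-1 3; -4 -5| = 3·(5 − (-12)) = 51
Sum: (90) + (40) + (51) = 181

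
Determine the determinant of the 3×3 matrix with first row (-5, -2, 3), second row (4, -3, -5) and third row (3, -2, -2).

37

Expand along column 1:
  + (-5) · |-3 -5; -2 -2| = (-5)·(6 − 10) = 20
  − 4 · |-2 3; -2 -2| = −4·(4 − (-6)) = -40
  + 3 · |-2 3; -3 -5| = 3·(10 − (-9)) = 57
Sum: (20) + (-40) + (57) = 37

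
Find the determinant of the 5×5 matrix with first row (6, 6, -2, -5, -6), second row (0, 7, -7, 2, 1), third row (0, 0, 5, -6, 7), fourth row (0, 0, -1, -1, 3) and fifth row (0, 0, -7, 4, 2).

The determinant is -1386.

The matrix is block upper-triangular with a 2×2 block and a 3×3 block on the diagonal, so its determinant equals the product of the determinants of the diagonal blocks.
det of the 2×2 block = 42
det of the 3×3 block = -33
det = (42)·(-33) = -1386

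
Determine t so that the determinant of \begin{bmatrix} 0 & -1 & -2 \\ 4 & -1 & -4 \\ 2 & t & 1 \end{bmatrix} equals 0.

Expanding along the row containing t, det(B) is linear in t: det(B) = (-8)·t + (8).
Set (-8)·t + (8) = 0  ⇒  (-8)·t = -8  ⇒  t = 1.

t = 1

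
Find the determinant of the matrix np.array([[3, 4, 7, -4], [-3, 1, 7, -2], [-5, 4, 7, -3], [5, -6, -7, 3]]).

Expand along row 1:
  + (3) · M_11   where M_11 = det([1 7 -2; 4 7 -3; -6 -7 3]) = 14
  − (4) · M_12   where M_12 = det([-3 7 -2; -5 7 -3; 5 -7 3]) = 0
  + (7) · M_13   where M_13 = det([-3 1 -2; -5 4 -3; 5 -6 3]) = -2
  − (-4) · M_14   where M_14 = det([-3 1 7; -5 4 7; 5 -6 -7]) = 28
det = (+1)·(3)·(14) + (-1)·(4)·(0) + (+1)·(7)·(-2) + (-1)·(-4)·(28) = 140

140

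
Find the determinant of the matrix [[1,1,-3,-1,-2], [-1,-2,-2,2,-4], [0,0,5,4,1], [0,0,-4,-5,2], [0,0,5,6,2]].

37

The matrix is block upper-triangular with a 2×2 block and a 3×3 block on the diagonal, so its determinant equals the product of the determinants of the diagonal blocks.
det of the 2×2 block = -1
det of the 3×3 block = -37
det = (-1)·(-37) = 37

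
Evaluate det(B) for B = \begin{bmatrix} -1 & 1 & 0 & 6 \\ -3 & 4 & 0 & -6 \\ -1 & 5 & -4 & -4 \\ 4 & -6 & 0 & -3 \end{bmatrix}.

Expand along column 3 (it has 3 zeros):
  + (-4) · M_33   where M_33 = det([-1 1 6; -3 4 -6; 4 -6 -3]) = 27
det = (+1)·(-4)·(27) = -108

det(B) = -108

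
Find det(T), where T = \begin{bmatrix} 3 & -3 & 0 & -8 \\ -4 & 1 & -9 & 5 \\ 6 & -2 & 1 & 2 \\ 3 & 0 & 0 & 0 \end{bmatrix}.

Expand along row 4 (it has 3 zeros):
  − (3) · M_41   where M_41 = det([-3 0 -8; 1 -9 5; -2 1 2]) = 205
det = (-1)·(3)·(205) = -615

-615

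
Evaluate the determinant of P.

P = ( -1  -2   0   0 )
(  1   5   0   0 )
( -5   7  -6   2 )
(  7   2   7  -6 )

|P| = -66

P is block lower-triangular with a 2×2 block and a 2×2 block on the diagonal, so its determinant equals the product of the determinants of the diagonal blocks.
det of the 2×2 block = -3
det of the 2×2 block = 22
det = (-3)·(22) = -66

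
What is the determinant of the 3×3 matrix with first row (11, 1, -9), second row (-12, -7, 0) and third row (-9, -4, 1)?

Expand along row 2:
  − (-12) · |1 -9; -4 1| = −(-12)·(1 − 36) = -420
  + (-7) · |11 -9; -9 1| = (-7)·(11 − 81) = 490
Sum: (-420) + (490) = 70

The determinant is 70.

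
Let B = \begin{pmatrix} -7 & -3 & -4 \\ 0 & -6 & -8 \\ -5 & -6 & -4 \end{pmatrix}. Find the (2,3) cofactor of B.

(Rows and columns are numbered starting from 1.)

Delete row 2 and column 3; the remaining 2×2 submatrix is [-7 -3; -5 -6].
Its determinant is (-7)·(-6) − (-3)·(-5) = 27.
The cofactor carries sign (−1)^(2+3) = −1, so C_{2,3} = −(27) = -27.

-27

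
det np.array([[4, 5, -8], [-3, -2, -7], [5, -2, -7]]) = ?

Expand along column 1:
  + 4 · |-2 -7; -2 -7| = 4·(14 − 14) = 0
  − (-3) · |5 -8; -2 -7| = −(-3)·(-35 − 16) = -153
  + 5 · |5 -8; -2 -7| = 5·(-35 − 16) = -255
Sum: (0) + (-153) + (-255) = -408

The determinant is -408.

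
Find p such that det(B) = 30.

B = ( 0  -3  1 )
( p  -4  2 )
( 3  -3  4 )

4

Expanding along the column containing p, det(B) is linear in p: det(B) = (9)·p + (-6).
Set (9)·p + (-6) = 30  ⇒  (9)·p = 36  ⇒  p = 4.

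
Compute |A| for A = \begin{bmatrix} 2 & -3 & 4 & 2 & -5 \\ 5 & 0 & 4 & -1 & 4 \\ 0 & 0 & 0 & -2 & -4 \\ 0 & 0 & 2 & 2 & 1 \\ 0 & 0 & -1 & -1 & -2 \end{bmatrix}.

A is block upper-triangular with a 2×2 block and a 3×3 block on the diagonal, so its determinant equals the product of the determinants of the diagonal blocks.
det of the 2×2 block = 15
det of the 3×3 block = -6
det = (15)·(-6) = -90

det(A) = -90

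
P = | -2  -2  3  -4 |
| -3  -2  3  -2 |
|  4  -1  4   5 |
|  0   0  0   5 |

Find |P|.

Expand along row 4 (it has 3 zeros):
  + (5) · M_44   where M_44 = det([-2 -2 3; -3 -2 3; 4 -1 4]) = -5
det = (+1)·(5)·(-5) = -25

-25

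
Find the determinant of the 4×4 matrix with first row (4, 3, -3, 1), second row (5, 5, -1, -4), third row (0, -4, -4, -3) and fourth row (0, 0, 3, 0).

Expand along row 4 (it has 3 zeros):
  − (3) · M_43   where M_43 = det([4 3 1; 5 5 -4; 0 -4 -3]) = -99
det = (-1)·(3)·(-99) = 297

297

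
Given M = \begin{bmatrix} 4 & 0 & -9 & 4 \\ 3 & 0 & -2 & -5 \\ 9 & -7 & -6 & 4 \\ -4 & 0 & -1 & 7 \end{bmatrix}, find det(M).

Expand along column 2 (it has 3 zeros):
  − (-7) · M_32   where M_32 = det([4 -9 4; 3 -2 -5; -4 -1 7]) = -111
det = (-1)·(-7)·(-111) = -777

The determinant is -777.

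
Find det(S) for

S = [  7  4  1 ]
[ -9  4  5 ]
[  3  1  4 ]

det(S) = 260

Expand along column 1:
  + 7 · |4 5; 1 4| = 7·(16 − 5) = 77
  − (-9) · |4 1; 1 4| = −(-9)·(16 − 1) = 135
  + 3 · |4 1; 4 5| = 3·(20 − 4) = 48
Sum: (77) + (135) + (48) = 260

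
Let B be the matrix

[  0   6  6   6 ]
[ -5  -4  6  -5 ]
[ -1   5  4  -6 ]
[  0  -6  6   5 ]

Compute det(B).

det(B) = 2898

Expand along column 1 (it has 2 zeros):
  − (-5) · M_21   where M_21 = det([6 6 6; 5 4 -6; -6 6 5]) = 726
  + (-1) · M_31   where M_31 = det([6 6 6; -4 6 -5; -6 6 5]) = 732
det = (-1)·(-5)·(726) + (+1)·(-1)·(732) = 2898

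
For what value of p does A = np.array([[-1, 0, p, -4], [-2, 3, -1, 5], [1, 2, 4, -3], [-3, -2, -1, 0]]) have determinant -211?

p = 0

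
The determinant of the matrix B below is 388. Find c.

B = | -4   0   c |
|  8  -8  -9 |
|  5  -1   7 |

Expanding along the row containing c, det(B) is linear in c: det(B) = (32)·c + (260).
Set (32)·c + (260) = 388  ⇒  (32)·c = 128  ⇒  c = 4.

4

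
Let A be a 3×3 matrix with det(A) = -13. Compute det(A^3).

det(A^3) = (det A)^3 = (-13)^3 = -2197

The determinant is -2197.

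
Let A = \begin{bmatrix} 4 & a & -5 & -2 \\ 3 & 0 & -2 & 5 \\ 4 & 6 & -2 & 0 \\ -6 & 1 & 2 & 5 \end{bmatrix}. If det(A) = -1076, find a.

-7

Expanding along the column containing a, det(A) is linear in a: det(A) = (10)·a + (-1006).
Set (10)·a + (-1006) = -1076  ⇒  (10)·a = -70  ⇒  a = -7.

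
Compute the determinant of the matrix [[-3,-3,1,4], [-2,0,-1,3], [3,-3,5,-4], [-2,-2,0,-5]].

Expand along row 2 (it has 1 zero):
  − (-2) · M_21   where M_21 = det([-3 1 4; -3 5 -4; -2 0 -5]) = 108
  − (-1) · M_23   where M_23 = det([-3 -3 4; 3 -3 -4; -2 -2 -5]) = -138
  + (3) · M_24   where M_24 = det([-3 -3 1; 3 -3 5; -2 -2 0]) = -12
det = (-1)·(-2)·(108) + (-1)·(-1)·(-138) + (+1)·(3)·(-12) = 42

42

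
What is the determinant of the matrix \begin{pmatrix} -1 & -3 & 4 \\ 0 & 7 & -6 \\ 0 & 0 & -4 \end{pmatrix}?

28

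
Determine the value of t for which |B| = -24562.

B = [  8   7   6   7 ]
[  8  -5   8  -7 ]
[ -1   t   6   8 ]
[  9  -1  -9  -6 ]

Expanding along the column containing t, det(B) is linear in t: det(B) = (1986)·t + (-10660).
Set (1986)·t + (-10660) = -24562  ⇒  (1986)·t = -13902  ⇒  t = -7.

t = -7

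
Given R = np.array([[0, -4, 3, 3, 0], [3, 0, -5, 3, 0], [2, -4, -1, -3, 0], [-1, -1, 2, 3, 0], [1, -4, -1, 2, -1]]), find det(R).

Expand along column 5 (it has 4 zeros):
  + (-1) · M_55   where M_55 = det([0 -4 3 3; 3 0 -5 3; 2 -4 -1 -3; -1 -1 2 3]) = -66
det = (+1)·(-1)·(-66) = 66

The determinant is 66.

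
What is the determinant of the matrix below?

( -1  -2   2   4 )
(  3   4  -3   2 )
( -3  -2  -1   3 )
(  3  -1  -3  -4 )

367

Expand along row 1:
  + (-1) · M_11   where M_11 = det([4 -3 2; -2 -1 3; -1 -3 -4]) = 95
  − (-2) · M_12   where M_12 = det([3 -3 2; -3 -1 3; 3 -3 -4]) = 72
  + (2) · M_13   where M_13 = det([3 4 2; -3 -2 3; 3 -1 -4]) = 39
  − (4) · M_14   where M_14 = det([3 4 -3; -3 -2 -1; 3 -1 -3]) = -60
det = (+1)·(-1)·(95) + (-1)·(-2)·(72) + (+1)·(2)·(39) + (-1)·(4)·(-60) = 367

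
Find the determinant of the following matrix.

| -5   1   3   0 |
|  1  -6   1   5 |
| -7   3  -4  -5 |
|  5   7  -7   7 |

Expand along row 1 (it has 1 zero):
  + (-5) · M_11   where M_11 = det([-6 1 5; 3 -4 -5; 7 -7 7]) = 357
  − (1) · M_12   where M_12 = det([1 1 5; -7 -4 -5; 5 -7 7]) = 306
  + (3) · M_13   where M_13 = det([1 -6 5; -7 3 -5; 5 7 7]) = -408
det = (+1)·(-5)·(357) + (-1)·(1)·(306) + (+1)·(3)·(-408) = -3315

The determinant is -3315.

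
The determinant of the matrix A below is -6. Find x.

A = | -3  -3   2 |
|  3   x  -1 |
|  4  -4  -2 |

Expanding along the column containing x, det(A) is linear in x: det(A) = (-2)·x + (-18).
Set (-2)·x + (-18) = -6  ⇒  (-2)·x = 12  ⇒  x = -6.

x = -6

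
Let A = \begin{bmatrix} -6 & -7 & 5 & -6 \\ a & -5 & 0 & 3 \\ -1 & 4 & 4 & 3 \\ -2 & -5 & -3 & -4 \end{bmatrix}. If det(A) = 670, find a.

a = -3

Expanding along the row containing a, det(A) is linear in a: det(A) = (-6)·a + (652).
Set (-6)·a + (652) = 670  ⇒  (-6)·a = 18  ⇒  a = -3.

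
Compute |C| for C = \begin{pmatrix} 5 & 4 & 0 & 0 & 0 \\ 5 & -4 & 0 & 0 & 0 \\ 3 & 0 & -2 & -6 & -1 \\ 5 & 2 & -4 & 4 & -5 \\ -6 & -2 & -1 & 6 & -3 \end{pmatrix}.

|C| = -1040

C is block lower-triangular with a 2×2 block and a 3×3 block on the diagonal, so its determinant equals the product of the determinants of the diagonal blocks.
det of the 2×2 block = -40
det of the 3×3 block = 26
det = (-40)·(26) = -1040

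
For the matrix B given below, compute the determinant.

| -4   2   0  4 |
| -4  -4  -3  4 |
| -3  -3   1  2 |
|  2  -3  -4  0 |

Expand along row 1 (it has 1 zero):
  + (-4) · M_11   where M_11 = det([-4 -3 4; -3 1 2; -3 -4 0]) = 46
  − (2) · M_12   where M_12 = det([-4 -3 4; -3 1 2; 2 -4 0]) = -4
  − (4) · M_14   where M_14 = det([-4 -4 -3; -3 -3 1; 2 -3 -4]) = -65
det = (+1)·(-4)·(46) + (-1)·(2)·(-4) + (-1)·(4)·(-65) = 84

84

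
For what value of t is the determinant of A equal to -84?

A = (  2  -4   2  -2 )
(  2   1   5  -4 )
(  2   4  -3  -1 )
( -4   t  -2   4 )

8

Expanding along the row containing t, det(A) is linear in t: det(A) = (-14)·t + (28).
Set (-14)·t + (28) = -84  ⇒  (-14)·t = -112  ⇒  t = 8.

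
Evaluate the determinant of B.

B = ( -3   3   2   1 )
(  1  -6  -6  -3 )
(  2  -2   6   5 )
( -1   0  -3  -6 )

det(B) = -417

Expand along row 4 (it has 1 zero):
  − (-1) · M_41   where M_41 = det([3 2 1; -6 -6 -3; -2 6 5]) = -12
  − (-3) · M_43   where M_43 = det([-3 3 1; 1 -6 -3; 2 -2 5]) = 85
  + (-6) · M_44   where M_44 = det([-3 3 2; 1 -6 -6; 2 -2 6]) = 110
det = (-1)·(-1)·(-12) + (-1)·(-3)·(85) + (+1)·(-6)·(110) = -417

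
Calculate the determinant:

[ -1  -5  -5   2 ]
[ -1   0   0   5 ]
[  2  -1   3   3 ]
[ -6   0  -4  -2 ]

Expand along row 2 (it has 2 zeros):
  − (-1) · M_21   where M_21 = det([-5 -5 2; -1 3 3; 0 -4 -2]) = -12
  + (5) · M_24   where M_24 = det([-1 -5 -5; 2 -1 3; -6 0 -4]) = 76
det = (-1)·(-1)·(-12) + (+1)·(5)·(76) = 368

368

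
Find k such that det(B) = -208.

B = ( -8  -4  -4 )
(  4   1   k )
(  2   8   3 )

k = -2

Expanding along the row containing k, det(B) is linear in k: det(B) = (56)·k + (-96).
Set (56)·k + (-96) = -208  ⇒  (56)·k = -112  ⇒  k = -2.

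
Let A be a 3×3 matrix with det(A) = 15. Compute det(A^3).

det(A^3) = (det A)^3 = (15)^3 = 3375

The determinant is 3375.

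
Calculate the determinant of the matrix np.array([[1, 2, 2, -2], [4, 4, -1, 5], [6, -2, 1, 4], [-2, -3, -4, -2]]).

Expand along row 1:
  + (1) · M_11   where M_11 = det([4 -1 5; -2 1 4; -3 -4 -2]) = 127
  − (2) · M_12   where M_12 = det([4 -1 5; 6 1 4; -2 -4 -2]) = -58
  + (2) · M_13   where M_13 = det([4 4 5; 6 -2 4; -2 -3 -2]) = -30
  − (-2) · M_14   where M_14 = det([4 4 -1; 6 -2 1; -2 -3 -4]) = 154
det = (+1)·(1)·(127) + (-1)·(2)·(-58) + (+1)·(2)·(-30) + (-1)·(-2)·(154) = 491

491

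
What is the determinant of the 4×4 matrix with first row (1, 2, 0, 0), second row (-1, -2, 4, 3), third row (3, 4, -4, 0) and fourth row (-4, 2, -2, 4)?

164

Expand along row 1 (it has 2 zeros):
  + (1) · M_11   where M_11 = det([-2 4 3; 4 -4 0; 2 -2 4]) = -32
  − (2) · M_12   where M_12 = det([-1 4 3; 3 -4 0; -4 -2 4]) = -98
det = (+1)·(1)·(-32) + (-1)·(2)·(-98) = 164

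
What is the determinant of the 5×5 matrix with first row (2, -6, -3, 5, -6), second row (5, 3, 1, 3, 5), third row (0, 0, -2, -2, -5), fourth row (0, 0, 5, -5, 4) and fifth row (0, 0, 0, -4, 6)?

The matrix is block upper-triangular with a 2×2 block and a 3×3 block on the diagonal, so its determinant equals the product of the determinants of the diagonal blocks.
det of the 2×2 block = 36
det of the 3×3 block = 188
det = (36)·(188) = 6768

The determinant is 6768.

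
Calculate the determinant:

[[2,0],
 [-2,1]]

2

det = 2·1 − 0·(-2) = 2 − 0 = 2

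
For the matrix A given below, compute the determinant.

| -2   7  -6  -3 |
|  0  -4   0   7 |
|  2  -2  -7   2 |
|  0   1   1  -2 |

Expand along row 2 (it has 2 zeros):
  + (-4) · M_22   where M_22 = det([-2 -6 -3; 2 -7 2; 0 1 -2]) = -54
  + (7) · M_24   where M_24 = det([-2 7 -6; 2 -2 -7; 0 1 1]) = -36
det = (+1)·(-4)·(-54) + (+1)·(7)·(-36) = -36

-36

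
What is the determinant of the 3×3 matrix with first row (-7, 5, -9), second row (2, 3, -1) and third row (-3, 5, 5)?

-346

Expand along row 1:
  + (-7) · |3 -1; 5 5| = (-7)·(15 − (-5)) = -140
  − 5 · |2 -1; -3 5| = −5·(10 − 3) = -35
  + (-9) · |2 3; -3 5| = (-9)·(10 − (-9)) = -171
Sum: (-140) + (-35) + (-171) = -346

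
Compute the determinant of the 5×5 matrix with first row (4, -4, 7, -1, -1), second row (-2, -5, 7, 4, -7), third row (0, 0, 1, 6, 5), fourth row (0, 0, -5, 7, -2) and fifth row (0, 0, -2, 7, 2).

-196

The matrix is block upper-triangular with a 2×2 block and a 3×3 block on the diagonal, so its determinant equals the product of the determinants of the diagonal blocks.
det of the 2×2 block = -28
det of the 3×3 block = 7
det = (-28)·(7) = -196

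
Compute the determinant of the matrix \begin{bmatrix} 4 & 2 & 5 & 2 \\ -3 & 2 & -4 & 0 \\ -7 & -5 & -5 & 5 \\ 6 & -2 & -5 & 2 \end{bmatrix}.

1704

Expand along row 2 (it has 1 zero):
  − (-3) · M_21   where M_21 = det([2 5 2; -5 -5 5; -2 -5 2]) = 60
  + (2) · M_22   where M_22 = det([4 5 2; -7 -5 5; 6 -5 2]) = 410
  − (-4) · M_23   where M_23 = det([4 2 2; -7 -5 5; 6 -2 2]) = 176
det = (-1)·(-3)·(60) + (+1)·(2)·(410) + (-1)·(-4)·(176) = 1704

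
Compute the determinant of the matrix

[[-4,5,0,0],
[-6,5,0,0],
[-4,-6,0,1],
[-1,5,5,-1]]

-50

The matrix is block lower-triangular with a 2×2 block and a 2×2 block on the diagonal, so its determinant equals the product of the determinants of the diagonal blocks.
det of the 2×2 block = 10
det of the 2×2 block = -5
det = (10)·(-5) = -50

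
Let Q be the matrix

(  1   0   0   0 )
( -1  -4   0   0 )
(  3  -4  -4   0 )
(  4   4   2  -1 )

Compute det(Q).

-16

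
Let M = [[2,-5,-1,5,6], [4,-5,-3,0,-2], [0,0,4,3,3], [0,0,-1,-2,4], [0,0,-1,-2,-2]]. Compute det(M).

M is block upper-triangular with a 2×2 block and a 3×3 block on the diagonal, so its determinant equals the product of the determinants of the diagonal blocks.
det of the 2×2 block = 10
det of the 3×3 block = 30
det = (10)·(30) = 300

The determinant is 300.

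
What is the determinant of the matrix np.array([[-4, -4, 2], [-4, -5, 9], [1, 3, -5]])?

Expand along column 1:
  + (-4) · |-5 9; 3 -5| = (-4)·(25 − 27) = 8
  − (-4) · |-4 2; 3 -5| = −(-4)·(20 − 6) = 56
  + 1 · |-4 2; -5 9| = 1·(-36 − (-10)) = -26
Sum: (8) + (56) + (-26) = 38

38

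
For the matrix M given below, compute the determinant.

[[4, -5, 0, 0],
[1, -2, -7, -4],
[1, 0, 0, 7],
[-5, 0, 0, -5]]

Expand along column 3 (it has 3 zeros):
  − (-7) · M_23   where M_23 = det([4 -5 0; 1 0 7; -5 0 -5]) = 150
det = (-1)·(-7)·(150) = 1050

1050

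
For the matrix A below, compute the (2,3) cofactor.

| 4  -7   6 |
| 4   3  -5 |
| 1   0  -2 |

-7

Delete row 2 and column 3; the remaining 2×2 submatrix is [4 -7; 1 0].
Its determinant is 4·0 − (-7)·1 = 7.
The cofactor carries sign (−1)^(2+3) = −1, so C_{2,3} = −(7) = -7.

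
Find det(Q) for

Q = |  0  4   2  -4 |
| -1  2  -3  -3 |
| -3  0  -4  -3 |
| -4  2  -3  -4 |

64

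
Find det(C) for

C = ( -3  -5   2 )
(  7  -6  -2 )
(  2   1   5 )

|C| = 317

Expand along column 1:
  + (-3) · |-6 -2; 1 5| = (-3)·(-30 − (-2)) = 84
  − 7 · |-5 2; 1 5| = −7·(-25 − 2) = 189
  + 2 · |-5 2; -6 -2| = 2·(10 − (-12)) = 44
Sum: (84) + (189) + (44) = 317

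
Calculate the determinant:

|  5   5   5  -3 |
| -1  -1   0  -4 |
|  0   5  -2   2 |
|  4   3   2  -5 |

Expand along row 2 (it has 1 zero):
  − (-1) · M_21   where M_21 = det([5 5 -3; 5 -2 2; 3 2 -5]) = 137
  + (-1) · M_22   where M_22 = det([5 5 -3; 0 -2 2; 4 2 -5]) = 46
  + (-4) · M_24   where M_24 = det([5 5 5; 0 5 -2; 4 3 2]) = -60
det = (-1)·(-1)·(137) + (+1)·(-1)·(46) + (+1)·(-4)·(-60) = 331

331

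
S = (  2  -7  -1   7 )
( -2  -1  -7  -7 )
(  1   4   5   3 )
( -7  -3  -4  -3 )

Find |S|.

528

Expand along row 1:
  + (2) · M_11   where M_11 = det([-1 -7 -7; 4 5 3; -3 -4 -3]) = -11
  − (-7) · M_12   where M_12 = det([-2 -7 -7; 1 5 3; -7 -4 -3]) = -85
  + (-1) · M_13   where M_13 = det([-2 -1 -7; 1 4 3; -7 -3 -3]) = -151
  − (7) · M_14   where M_14 = det([-2 -1 -7; 1 4 5; -7 -3 -4]) = -142
det = (+1)·(2)·(-11) + (-1)·(-7)·(-85) + (+1)·(-1)·(-151) + (-1)·(7)·(-142) = 528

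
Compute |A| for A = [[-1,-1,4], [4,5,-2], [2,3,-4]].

Expand along row 1:
  + (-1) · |5 -2; 3 -4| = (-1)·(-20 − (-6)) = 14
  − (-1) · |4 -2; 2 -4| = −(-1)·(-16 − (-4)) = -12
  + 4 · |4 5; 2 3| = 4·(12 − 10) = 8
Sum: (14) + (-12) + (8) = 10

|A| = 10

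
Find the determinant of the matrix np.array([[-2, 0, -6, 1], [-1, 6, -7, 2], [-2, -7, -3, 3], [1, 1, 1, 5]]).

The determinant is 45.

Expand along row 1 (it has 1 zero):
  + (-2) · M_11   where M_11 = det([6 -7 2; -7 -3 3; 1 1 5]) = -382
  + (-6) · M_13   where M_13 = det([-1 6 2; -2 -7 3; 1 1 5]) = 126
  − (1) · M_14   where M_14 = det([-1 6 -7; -2 -7 -3; 1 1 1]) = -37
det = (+1)·(-2)·(-382) + (+1)·(-6)·(126) + (-1)·(1)·(-37) = 45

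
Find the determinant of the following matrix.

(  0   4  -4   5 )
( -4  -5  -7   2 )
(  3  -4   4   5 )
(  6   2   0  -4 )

3298

Expand along row 1 (it has 1 zero):
  − (4) · M_12   where M_12 = det([-4 -7 2; 3 4 5; 6 0 -4]) = -278
  + (-4) · M_13   where M_13 = det([-4 -5 2; 3 -4 5; 6 2 -4]) = -174
  − (5) · M_14   where M_14 = det([-4 -5 -7; 3 -4 4; 6 2 0]) = -298
det = (-1)·(4)·(-278) + (+1)·(-4)·(-174) + (-1)·(5)·(-298) = 3298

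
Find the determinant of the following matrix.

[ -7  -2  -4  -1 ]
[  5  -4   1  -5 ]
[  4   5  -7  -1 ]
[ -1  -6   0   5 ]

The determinant is -3956.

Expand along row 4 (it has 1 zero):
  − (-1) · M_41   where M_41 = det([-2 -4 -1; -4 1 -5; 5 -7 -1]) = 165
  + (-6) · M_42   where M_42 = det([-7 -4 -1; 5 1 -5; 4 -7 -1]) = 351
  + (5) · M_44   where M_44 = det([-7 -2 -4; 5 -4 1; 4 5 -7]) = -403
det = (-1)·(-1)·(165) + (+1)·(-6)·(351) + (+1)·(5)·(-403) = -3956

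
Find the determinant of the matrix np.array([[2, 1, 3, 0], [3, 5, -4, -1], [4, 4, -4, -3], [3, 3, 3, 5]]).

Expand along row 1 (it has 1 zero):
  + (2) · M_11   where M_11 = det([5 -4 -1; 4 -4 -3; 3 3 5]) = 37
  − (1) · M_12   where M_12 = det([3 -4 -1; 4 -4 -3; 3 3 5]) = 59
  + (3) · M_13   where M_13 = det([3 5 -1; 4 4 -3; 3 3 5]) = -58
det = (+1)·(2)·(37) + (-1)·(1)·(59) + (+1)·(3)·(-58) = -159

The determinant is -159.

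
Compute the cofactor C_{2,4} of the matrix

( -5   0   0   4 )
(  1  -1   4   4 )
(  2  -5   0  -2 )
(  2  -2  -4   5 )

Delete row 2 and column 4; the remaining 3×3 submatrix is [-5 0 0; 2 -5 0; 2 -2 -4].
Its determinant is -100.
The cofactor carries sign (−1)^(2+4) = +1, so C_{2,4} = +(-100) = -100.

-100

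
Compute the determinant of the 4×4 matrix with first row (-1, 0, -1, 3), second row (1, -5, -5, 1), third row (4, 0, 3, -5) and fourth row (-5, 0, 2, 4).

-190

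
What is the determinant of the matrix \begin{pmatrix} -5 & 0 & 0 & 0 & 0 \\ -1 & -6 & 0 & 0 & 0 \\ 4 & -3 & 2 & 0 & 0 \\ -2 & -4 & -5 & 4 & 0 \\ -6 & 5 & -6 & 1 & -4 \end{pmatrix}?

The determinant is -960.

The matrix is lower triangular, so the determinant is the product of the diagonal entries:
det = (-5) · (-6) · (2) · (4) · (-4) = -960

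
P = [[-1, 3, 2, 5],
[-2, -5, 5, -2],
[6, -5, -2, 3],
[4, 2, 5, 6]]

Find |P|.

-1635

Expand along row 1:
  + (-1) · M_11   where M_11 = det([-5 5 -2; -5 -2 3; 2 5 6]) = 357
  − (3) · M_12   where M_12 = det([-2 5 -2; 6 -2 3; 4 5 6]) = -142
  + (2) · M_13   where M_13 = det([-2 -5 -2; 6 -5 3; 4 2 6]) = 128
  − (5) · M_14   where M_14 = det([-2 -5 5; 6 -5 -2; 4 2 5]) = 392
det = (+1)·(-1)·(357) + (-1)·(3)·(-142) + (+1)·(2)·(128) + (-1)·(5)·(392) = -1635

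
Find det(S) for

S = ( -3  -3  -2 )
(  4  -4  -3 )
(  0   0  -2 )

|S| = -48

Expand along row 3:
  + (-2) · |-3 -3; 4 -4| = (-2)·(12 − (-12)) = -48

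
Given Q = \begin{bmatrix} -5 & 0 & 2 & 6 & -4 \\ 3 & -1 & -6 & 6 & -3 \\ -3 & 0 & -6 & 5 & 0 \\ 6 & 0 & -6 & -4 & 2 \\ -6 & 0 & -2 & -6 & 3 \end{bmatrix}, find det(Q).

|Q| = 1454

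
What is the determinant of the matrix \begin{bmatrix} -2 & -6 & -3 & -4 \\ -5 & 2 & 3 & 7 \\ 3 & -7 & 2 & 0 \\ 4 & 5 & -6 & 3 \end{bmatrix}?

Expand along row 3 (it has 1 zero):
  + (3) · M_31   where M_31 = det([-6 -3 -4; 2 3 7; 5 -6 3]) = -285
  − (-7) · M_32   where M_32 = det([-2 -3 -4; -5 3 7; 4 -6 3]) = -303
  + (2) · M_33   where M_33 = det([-2 -6 -4; -5 2 7; 4 5 3]) = -68
det = (+1)·(3)·(-285) + (-1)·(-7)·(-303) + (+1)·(2)·(-68) = -3112

-3112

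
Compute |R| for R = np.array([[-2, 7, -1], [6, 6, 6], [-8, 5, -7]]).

24

Expand along column 1:
  + (-2) · |6 6; 5 -7| = (-2)·(-42 − 30) = 144
  − 6 · |7 -1; 5 -7| = −6·(-49 − (-5)) = 264
  + (-8) · |7 -1; 6 6| = (-8)·(42 − (-6)) = -384
Sum: (144) + (264) + (-384) = 24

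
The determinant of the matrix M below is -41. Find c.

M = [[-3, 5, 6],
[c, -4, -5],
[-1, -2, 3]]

c = 4

Expanding along the row containing c, det(M) is linear in c: det(M) = (-27)·c + (67).
Set (-27)·c + (67) = -41  ⇒  (-27)·c = -108  ⇒  c = 4.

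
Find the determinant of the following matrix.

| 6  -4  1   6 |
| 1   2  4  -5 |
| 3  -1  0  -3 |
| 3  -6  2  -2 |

869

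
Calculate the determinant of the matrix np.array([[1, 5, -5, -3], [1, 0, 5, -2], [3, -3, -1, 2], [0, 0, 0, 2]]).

220

Expand along row 4 (it has 3 zeros):
  + (2) · M_44   where M_44 = det([1 5 -5; 1 0 5; 3 -3 -1]) = 110
det = (+1)·(2)·(110) = 220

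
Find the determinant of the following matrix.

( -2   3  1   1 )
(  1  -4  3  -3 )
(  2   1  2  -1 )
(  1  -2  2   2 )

The determinant is 165.

Expand along row 1:
  + (-2) · M_11   where M_11 = det([-4 3 -3; 1 2 -1; -2 2 2]) = -42
  − (3) · M_12   where M_12 = det([1 3 -3; 2 2 -1; 1 2 2]) = -15
  + (1) · M_13   where M_13 = det([1 -4 -3; 2 1 -1; 1 -2 2]) = 35
  − (1) · M_14   where M_14 = det([1 -4 3; 2 1 2; 1 -2 2]) = -1
det = (+1)·(-2)·(-42) + (-1)·(3)·(-15) + (+1)·(1)·(35) + (-1)·(1)·(-1) = 165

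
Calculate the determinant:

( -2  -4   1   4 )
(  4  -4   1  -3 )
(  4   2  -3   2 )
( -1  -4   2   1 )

-70

Expand along row 1:
  + (-2) · M_11   where M_11 = det([-4 1 -3; 2 -3 2; -4 2 1]) = 42
  − (-4) · M_12   where M_12 = det([4 1 -3; 4 -3 2; -1 2 1]) = -49
  + (1) · M_13   where M_13 = det([4 -4 -3; 4 2 2; -1 -4 1]) = 106
  − (4) · M_14   where M_14 = det([4 -4 1; 4 2 -3; -1 -4 2]) = -26
det = (+1)·(-2)·(42) + (-1)·(-4)·(-49) + (+1)·(1)·(106) + (-1)·(4)·(-26) = -70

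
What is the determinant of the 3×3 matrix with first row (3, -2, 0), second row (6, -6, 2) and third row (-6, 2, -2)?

Expand along row 1:
  + 3 · |-6 2; 2 -2| = 3·(12 − 4) = 24
  − (-2) · |6 2; -6 -2| = −(-2)·(-12 − (-12)) = 0
Sum: (24) + (0) = 24

24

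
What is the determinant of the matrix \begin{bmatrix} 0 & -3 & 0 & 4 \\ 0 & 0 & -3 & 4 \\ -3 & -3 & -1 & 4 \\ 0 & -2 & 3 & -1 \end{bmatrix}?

Expand along column 1 (it has 3 zeros):
  + (-3) · M_31   where M_31 = det([-3 0 4; 0 -3 4; -2 3 -1]) = 3
det = (+1)·(-3)·(3) = -9

-9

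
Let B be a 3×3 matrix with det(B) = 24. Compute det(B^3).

det(B^3) = (det B)^3 = (24)^3 = 13824

13824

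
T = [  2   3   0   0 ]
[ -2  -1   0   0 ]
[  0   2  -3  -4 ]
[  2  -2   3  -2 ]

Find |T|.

The determinant is 72.

T is block lower-triangular with a 2×2 block and a 2×2 block on the diagonal, so its determinant equals the product of the determinants of the diagonal blocks.
det of the 2×2 block = 4
det of the 2×2 block = 18
det = (4)·(18) = 72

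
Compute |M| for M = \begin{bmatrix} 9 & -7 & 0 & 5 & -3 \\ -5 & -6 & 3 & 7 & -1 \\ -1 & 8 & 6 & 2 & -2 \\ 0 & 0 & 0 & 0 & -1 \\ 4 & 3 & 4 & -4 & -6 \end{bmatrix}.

5183

Expand along row 4 (it has 4 zeros):
  − (-1) · M_45   where M_45 = det([9 -7 0 5; -5 -6 3 7; -1 8 6 2; 4 3 4 -4]) = 5183
det = (-1)·(-1)·(5183) = 5183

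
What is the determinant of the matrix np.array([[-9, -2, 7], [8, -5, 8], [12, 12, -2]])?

Expand along column 1:
  + (-9) · |-5 8; 12 -2| = (-9)·(10 − 96) = 774
  − 8 · |-2 7; 12 -2| = −8·(4 − 84) = 640
  + 12 · |-2 7; -5 8| = 12·(-16 − (-35)) = 228
Sum: (774) + (640) + (228) = 1642

The determinant is 1642.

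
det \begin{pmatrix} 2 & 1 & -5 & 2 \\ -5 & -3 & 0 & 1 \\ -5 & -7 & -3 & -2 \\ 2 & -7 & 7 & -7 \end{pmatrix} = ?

Expand along row 2 (it has 1 zero):
  − (-5) · M_21   where M_21 = det([1 -5 2; -7 -3 -2; -7 7 -7]) = 70
  + (-3) · M_22   where M_22 = det([2 -5 2; -5 -3 -2; 2 7 -7]) = 207
  + (1) · M_24   where M_24 = det([2 1 -5; -5 -7 -3; 2 -7 7]) = -356
det = (-1)·(-5)·(70) + (+1)·(-3)·(207) + (+1)·(1)·(-356) = -627

-627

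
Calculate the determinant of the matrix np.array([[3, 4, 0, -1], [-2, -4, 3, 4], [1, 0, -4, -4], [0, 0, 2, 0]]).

-56

Expand along row 4 (it has 3 zeros):
  − (2) · M_43   where M_43 = det([3 4 -1; -2 -4 4; 1 0 -4]) = 28
det = (-1)·(2)·(28) = -56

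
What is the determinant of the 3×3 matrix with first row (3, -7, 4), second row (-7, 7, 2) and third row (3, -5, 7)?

Expand along column 1:
  + 3 · |7 2; -5 7| = 3·(49 − (-10)) = 177
  − (-7) · |-7 4; -5 7| = −(-7)·(-49 − (-20)) = -203
  + 3 · |-7 4; 7 2| = 3·(-14 − 28) = -126
Sum: (177) + (-203) + (-126) = -152

-152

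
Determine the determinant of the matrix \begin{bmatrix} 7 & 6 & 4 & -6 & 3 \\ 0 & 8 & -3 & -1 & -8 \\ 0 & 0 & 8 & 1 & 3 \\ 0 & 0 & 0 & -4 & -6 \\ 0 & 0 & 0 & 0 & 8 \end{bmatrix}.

-14336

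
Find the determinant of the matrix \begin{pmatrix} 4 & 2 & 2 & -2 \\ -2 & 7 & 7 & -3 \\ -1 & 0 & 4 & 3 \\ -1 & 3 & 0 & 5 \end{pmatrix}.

The determinant is 1064.

Expand along row 3 (it has 1 zero):
  + (-1) · M_31   where M_31 = det([2 2 -2; 7 7 -3; 3 0 5]) = 24
  + (4) · M_33   where M_33 = det([4 2 -2; -2 7 -3; -1 3 5]) = 200
  − (3) · M_34   where M_34 = det([4 2 2; -2 7 7; -1 3 0]) = -96
det = (+1)·(-1)·(24) + (+1)·(4)·(200) + (-1)·(3)·(-96) = 1064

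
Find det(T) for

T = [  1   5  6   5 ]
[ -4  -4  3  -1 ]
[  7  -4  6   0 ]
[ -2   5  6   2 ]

The determinant is -1449.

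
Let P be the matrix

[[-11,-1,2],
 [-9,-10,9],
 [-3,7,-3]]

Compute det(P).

231

Expand along column 1:
  + (-11) · |-10 9; 7 -3| = (-11)·(30 − 63) = 363
  − (-9) · |-1 2; 7 -3| = −(-9)·(3 − 14) = -99
  + (-3) · |-1 2; -10 9| = (-3)·(-9 − (-20)) = -33
Sum: (363) + (-99) + (-33) = 231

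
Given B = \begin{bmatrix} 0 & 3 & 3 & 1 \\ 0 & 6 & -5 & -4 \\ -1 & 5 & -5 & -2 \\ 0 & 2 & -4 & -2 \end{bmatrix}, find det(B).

Expand along column 1 (it has 3 zeros):
  + (-1) · M_31   where M_31 = det([3 3 1; 6 -5 -4; 2 -4 -2]) = -20
det = (+1)·(-1)·(-20) = 20

|B| = 20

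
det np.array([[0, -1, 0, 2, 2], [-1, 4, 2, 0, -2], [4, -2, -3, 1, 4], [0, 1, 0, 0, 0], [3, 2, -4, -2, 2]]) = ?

Expand along row 4 (it has 4 zeros):
  + (1) · M_42   where M_42 = det([0 0 2 2; -1 2 0 -2; 4 -3 1 4; 3 -4 -2 2]) = 0
det = (+1)·(1)·(0) = 0

0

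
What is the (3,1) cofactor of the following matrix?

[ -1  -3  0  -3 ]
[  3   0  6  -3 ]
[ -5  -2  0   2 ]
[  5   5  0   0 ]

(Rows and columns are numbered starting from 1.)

Delete row 3 and column 1; the remaining 3×3 submatrix is [-3 0 -3; 0 6 -3; 5 0 0].
Its determinant is 90.
The cofactor carries sign (−1)^(3+1) = +1, so C_{3,1} = +(90) = 90.

90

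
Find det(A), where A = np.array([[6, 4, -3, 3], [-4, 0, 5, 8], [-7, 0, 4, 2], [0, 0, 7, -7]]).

Expand along column 2 (it has 3 zeros):
  − (4) · M_12   where M_12 = det([-4 5 8; -7 4 2; 0 7 -7]) = -469
det = (-1)·(4)·(-469) = 1876

1876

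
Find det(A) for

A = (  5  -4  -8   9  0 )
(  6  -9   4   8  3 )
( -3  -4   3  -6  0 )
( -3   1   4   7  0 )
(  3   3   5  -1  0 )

Expand along column 5 (it has 4 zeros):
  − (3) · M_25   where M_25 = det([5 -4 -8 9; -3 -4 3 -6; -3 1 4 7; 3 3 5 -1]) = 3231
det = (-1)·(3)·(3231) = -9693

|A| = -9693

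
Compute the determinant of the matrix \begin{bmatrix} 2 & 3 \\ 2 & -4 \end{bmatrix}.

det = 2·(-4) − 3·2 = -8 − 6 = -14

-14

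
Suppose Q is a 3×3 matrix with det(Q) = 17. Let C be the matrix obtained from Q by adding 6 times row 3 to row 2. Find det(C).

17

Adding a multiple of one row to another leaves the determinant unchanged.
det(C) = (1)·(17) = 17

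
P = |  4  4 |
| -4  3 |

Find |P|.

|P| = 28

det(P) = 4·3 − 4·(-4) = 12 − (-16) = 28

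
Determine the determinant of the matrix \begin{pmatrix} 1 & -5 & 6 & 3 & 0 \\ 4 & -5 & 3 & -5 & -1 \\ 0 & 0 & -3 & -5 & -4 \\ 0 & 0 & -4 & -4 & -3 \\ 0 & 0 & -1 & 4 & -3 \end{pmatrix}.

795

The matrix is block upper-triangular with a 2×2 block and a 3×3 block on the diagonal, so its determinant equals the product of the determinants of the diagonal blocks.
det of the 2×2 block = 15
det of the 3×3 block = 53
det = (15)·(53) = 795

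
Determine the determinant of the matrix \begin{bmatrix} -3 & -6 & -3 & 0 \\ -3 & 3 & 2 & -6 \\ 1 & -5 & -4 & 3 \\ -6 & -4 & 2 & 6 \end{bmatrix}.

180

Expand along row 1 (it has 1 zero):
  + (-3) · M_11   where M_11 = det([3 2 -6; -5 -4 3; -4 2 6]) = 102
  − (-6) · M_12   where M_12 = det([-3 2 -6; 1 -4 3; -6 2 6]) = 174
  + (-3) · M_13   where M_13 = det([-3 3 -6; 1 -5 3; -6 -4 6]) = 186
det = (+1)·(-3)·(102) + (-1)·(-6)·(174) + (+1)·(-3)·(186) = 180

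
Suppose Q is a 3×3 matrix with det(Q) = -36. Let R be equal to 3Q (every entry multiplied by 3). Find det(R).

The determinant is -972.

For a 3×3 matrix, det(3Q) = 3^3·det(Q) = 27·det(Q).
det(R) = (27)·(-36) = -972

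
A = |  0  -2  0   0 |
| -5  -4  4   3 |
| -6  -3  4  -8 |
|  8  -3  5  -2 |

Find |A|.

det(A) = -1300

Expand along row 1 (it has 3 zeros):
  − (-2) · M_12   where M_12 = det([-5 4 3; -6 4 -8; 8 5 -2]) = -650
det = (-1)·(-2)·(-650) = -1300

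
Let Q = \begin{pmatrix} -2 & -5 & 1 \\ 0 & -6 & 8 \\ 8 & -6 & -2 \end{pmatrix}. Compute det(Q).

|Q| = -392

Expand along row 2:
  + (-6) · |-2 1; 8 -2| = (-6)·(4 − 8) = 24
  − 8 · |-2 -5; 8 -6| = −8·(12 − (-40)) = -416
Sum: (24) + (-416) = -392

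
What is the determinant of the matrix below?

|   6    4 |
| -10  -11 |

-26

det = 6·(-11) − 4·(-10) = -66 − (-40) = -26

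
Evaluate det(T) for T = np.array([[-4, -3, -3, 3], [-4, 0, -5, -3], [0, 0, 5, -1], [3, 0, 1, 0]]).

Expand along column 2 (it has 3 zeros):
  − (-3) · M_12   where M_12 = det([-4 -5 -3; 0 5 -1; 3 1 0]) = 56
det = (-1)·(-3)·(56) = 168

det(T) = 168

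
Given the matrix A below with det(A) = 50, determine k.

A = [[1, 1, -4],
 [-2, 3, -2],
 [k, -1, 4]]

Expanding along the row containing k, det(A) is linear in k: det(A) = (10)·k + (10).
Set (10)·k + (10) = 50  ⇒  (10)·k = 40  ⇒  k = 4.

k = 4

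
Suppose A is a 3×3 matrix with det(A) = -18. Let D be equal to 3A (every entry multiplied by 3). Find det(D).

For a 3×3 matrix, det(3A) = 3^3·det(A) = 27·det(A).
det(D) = (27)·(-18) = -486

det(D) = -486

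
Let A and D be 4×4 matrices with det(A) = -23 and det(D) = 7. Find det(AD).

det(AD) = det(A)·det(D) = (-23)·(7) = -161

det(AD) = -161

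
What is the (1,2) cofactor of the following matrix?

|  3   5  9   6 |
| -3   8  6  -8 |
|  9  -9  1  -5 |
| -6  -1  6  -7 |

Delete row 1 and column 2; the remaining 3×3 submatrix is [-3 6 -8; 9 1 -5; -6 6 -7].
Its determinant is 9.
The cofactor carries sign (−1)^(1+2) = −1, so C_{1,2} = −(9) = -9.

-9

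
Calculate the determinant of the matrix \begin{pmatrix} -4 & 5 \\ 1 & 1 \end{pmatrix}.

-9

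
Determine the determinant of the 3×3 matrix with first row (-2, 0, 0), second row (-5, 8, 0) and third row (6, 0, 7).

The matrix is lower triangular, so the determinant is the product of the diagonal entries:
det = (-2) · (8) · (7) = -112

-112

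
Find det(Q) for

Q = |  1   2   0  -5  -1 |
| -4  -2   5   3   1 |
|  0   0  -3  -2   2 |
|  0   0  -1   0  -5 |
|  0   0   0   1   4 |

-150

Q is block upper-triangular with a 2×2 block and a 3×3 block on the diagonal, so its determinant equals the product of the determinants of the diagonal blocks.
det of the 2×2 block = 6
det of the 3×3 block = -25
det = (6)·(-25) = -150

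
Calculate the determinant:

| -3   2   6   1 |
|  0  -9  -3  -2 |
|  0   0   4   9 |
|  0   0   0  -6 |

The matrix is upper triangular, so the determinant is the product of the diagonal entries:
det = (-3) · (-9) · (4) · (-6) = -648

-648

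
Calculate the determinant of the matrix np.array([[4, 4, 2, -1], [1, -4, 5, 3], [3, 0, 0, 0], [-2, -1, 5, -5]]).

The determinant is -573.

Expand along row 3 (it has 3 zeros):
  + (3) · M_31   where M_31 = det([4 2 -1; -4 5 3; -1 5 -5]) = -191
det = (+1)·(3)·(-191) = -573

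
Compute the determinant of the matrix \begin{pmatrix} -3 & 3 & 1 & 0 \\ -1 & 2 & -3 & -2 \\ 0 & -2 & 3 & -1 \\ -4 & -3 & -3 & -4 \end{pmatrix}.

217

Expand along row 1 (it has 1 zero):
  + (-3) · M_11   where M_11 = det([2 -3 -2; -2 3 -1; -3 -3 -4]) = -45
  − (3) · M_12   where M_12 = det([-1 -3 -2; 0 3 -1; -4 -3 -4]) = -21
  + (1) · M_13   where M_13 = det([-1 2 -2; 0 -2 -1; -4 -3 -4]) = 19
det = (+1)·(-3)·(-45) + (-1)·(3)·(-21) + (+1)·(1)·(19) = 217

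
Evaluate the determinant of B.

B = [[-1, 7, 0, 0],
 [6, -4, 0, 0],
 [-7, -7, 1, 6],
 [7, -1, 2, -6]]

B is block lower-triangular with a 2×2 block and a 2×2 block on the diagonal, so its determinant equals the product of the determinants of the diagonal blocks.
det of the 2×2 block = -38
det of the 2×2 block = -18
det = (-38)·(-18) = 684

det(B) = 684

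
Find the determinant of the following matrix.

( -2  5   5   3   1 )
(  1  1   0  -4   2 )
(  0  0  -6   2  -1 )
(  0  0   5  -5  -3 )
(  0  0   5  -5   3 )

The matrix is block upper-triangular with a 2×2 block and a 3×3 block on the diagonal, so its determinant equals the product of the determinants of the diagonal blocks.
det of the 2×2 block = -7
det of the 3×3 block = 120
det = (-7)·(120) = -840

-840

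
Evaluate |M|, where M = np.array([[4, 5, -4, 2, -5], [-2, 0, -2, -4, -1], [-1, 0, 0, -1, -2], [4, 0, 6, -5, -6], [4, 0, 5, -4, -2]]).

Expand along column 2 (it has 4 zeros):
  − (5) · M_12   where M_12 = det([-2 -2 -4 -1; -1 0 -1 -2; 4 6 -5 -6; 4 5 -4 -2]) = 55
det = (-1)·(5)·(55) = -275

-275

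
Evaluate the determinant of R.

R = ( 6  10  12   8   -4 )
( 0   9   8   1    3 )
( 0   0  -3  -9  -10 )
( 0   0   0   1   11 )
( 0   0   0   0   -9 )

R is upper triangular, so det(R) is the product of the diagonal entries:
det = (6) · (9) · (-3) · (1) · (-9) = 1458

|R| = 1458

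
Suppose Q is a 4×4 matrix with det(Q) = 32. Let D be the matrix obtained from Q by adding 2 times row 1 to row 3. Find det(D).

The determinant is 32.

Adding a multiple of one row to another leaves the determinant unchanged.
det(D) = (1)·(32) = 32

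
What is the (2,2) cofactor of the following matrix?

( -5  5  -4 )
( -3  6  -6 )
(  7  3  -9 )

Delete row 2 and column 2; the remaining 2×2 submatrix is [-5 -4; 7 -9].
Its determinant is (-5)·(-9) − (-4)·7 = 73.
The cofactor carries sign (−1)^(2+2) = +1, so C_{2,2} = +(73) = 73.

The cofactor is 73.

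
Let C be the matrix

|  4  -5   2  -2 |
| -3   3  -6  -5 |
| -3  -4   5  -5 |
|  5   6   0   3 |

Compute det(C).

Expand along row 4 (it has 1 zero):
  − (5) · M_41   where M_41 = det([-5 2 -2; 3 -6 -5; -4 5 -5]) = -187
  + (6) · M_42   where M_42 = det([4 2 -2; -3 -6 -5; -3 5 -5]) = 286
  + (3) · M_44   where M_44 = det([4 -5 2; -3 3 -6; -3 -4 5]) = -159
det = (-1)·(5)·(-187) + (+1)·(6)·(286) + (+1)·(3)·(-159) = 2174

|C| = 2174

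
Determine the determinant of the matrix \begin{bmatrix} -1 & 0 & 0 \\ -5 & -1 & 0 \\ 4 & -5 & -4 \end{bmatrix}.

The matrix is lower triangular, so the determinant is the product of the diagonal entries:
det = (-1) · (-1) · (-4) = -4

-4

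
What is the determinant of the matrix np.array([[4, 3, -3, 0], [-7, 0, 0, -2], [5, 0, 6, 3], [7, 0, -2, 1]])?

Expand along column 2 (it has 3 zeros):
  − (3) · M_12   where M_12 = det([-7 0 -2; 5 6 3; 7 -2 1]) = 20
det = (-1)·(3)·(20) = -60

-60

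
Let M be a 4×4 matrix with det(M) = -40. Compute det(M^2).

The determinant is 1600.

det(M^2) = (det M)^2 = (-40)^2 = 1600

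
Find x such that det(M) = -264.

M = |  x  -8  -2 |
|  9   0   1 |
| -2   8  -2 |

Expanding along the row containing x, det(M) is linear in x: det(M) = (-8)·x + (-272).
Set (-8)·x + (-272) = -264  ⇒  (-8)·x = 8  ⇒  x = -1.

x = -1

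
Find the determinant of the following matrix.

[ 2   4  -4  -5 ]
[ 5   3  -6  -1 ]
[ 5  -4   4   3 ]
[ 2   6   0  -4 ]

The determinant is -900.

Expand along row 4 (it has 1 zero):
  − (2) · M_41   where M_41 = det([4 -4 -5; 3 -6 -1; -4 4 3]) = 24
  + (6) · M_42   where M_42 = det([2 -4 -5; 5 -6 -1; 5 4 3]) = -198
  + (-4) · M_44   where M_44 = det([2 4 -4; 5 3 -6; 5 -4 4]) = -84
det = (-1)·(2)·(24) + (+1)·(6)·(-198) + (+1)·(-4)·(-84) = -900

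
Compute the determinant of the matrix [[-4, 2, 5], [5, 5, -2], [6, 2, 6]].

Expand along row 1:
  + (-4) · |5 -2; 2 6| = (-4)·(30 − (-4)) = -136
  − 2 · |5 -2; 6 6| = −2·(30 − (-12)) = -84
  + 5 · |5 5; 6 2| = 5·(10 − 30) = -100
Sum: (-136) + (-84) + (-100) = -320

-320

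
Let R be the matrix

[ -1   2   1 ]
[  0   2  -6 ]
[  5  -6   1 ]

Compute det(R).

det(R) = -36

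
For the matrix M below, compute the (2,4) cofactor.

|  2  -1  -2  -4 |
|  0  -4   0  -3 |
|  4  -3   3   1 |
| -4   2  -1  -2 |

Delete row 2 and column 4; the remaining 3×3 submatrix is [2 -1 -2; 4 -3 3; -4 2 -1].
Its determinant is 10.
The cofactor carries sign (−1)^(2+4) = +1, so C_{2,4} = +(10) = 10.

The cofactor is 10.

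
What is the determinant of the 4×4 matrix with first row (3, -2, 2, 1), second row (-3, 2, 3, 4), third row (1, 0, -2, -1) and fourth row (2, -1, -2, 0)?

The determinant is -20.

Expand along row 3 (it has 1 zero):
  + (1) · M_31   where M_31 = det([-2 2 1; 2 3 4; -1 -2 0]) = -25
  + (-2) · M_33   where M_33 = det([3 -2 1; -3 2 4; 2 -1 0]) = -5
  − (-1) · M_34   where M_34 = det([3 -2 2; -3 2 3; 2 -1 -2]) = -5
det = (+1)·(1)·(-25) + (+1)·(-2)·(-5) + (-1)·(-1)·(-5) = -20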